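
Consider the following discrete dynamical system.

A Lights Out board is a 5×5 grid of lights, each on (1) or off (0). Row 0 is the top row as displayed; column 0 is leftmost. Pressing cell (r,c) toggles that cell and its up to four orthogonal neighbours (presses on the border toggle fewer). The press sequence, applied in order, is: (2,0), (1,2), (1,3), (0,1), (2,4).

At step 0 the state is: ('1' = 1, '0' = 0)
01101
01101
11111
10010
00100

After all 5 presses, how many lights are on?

12

k=0  01101
01101
11111
10010
00100
k=1  01101
11101
00111
00010
00100
k=2  01001
10011
00011
00010
00100
k=3  01011
10100
00001
00010
00100
k=4  10111
11100
00001
00010
00100
k=5  10111
11101
00010
00011
00100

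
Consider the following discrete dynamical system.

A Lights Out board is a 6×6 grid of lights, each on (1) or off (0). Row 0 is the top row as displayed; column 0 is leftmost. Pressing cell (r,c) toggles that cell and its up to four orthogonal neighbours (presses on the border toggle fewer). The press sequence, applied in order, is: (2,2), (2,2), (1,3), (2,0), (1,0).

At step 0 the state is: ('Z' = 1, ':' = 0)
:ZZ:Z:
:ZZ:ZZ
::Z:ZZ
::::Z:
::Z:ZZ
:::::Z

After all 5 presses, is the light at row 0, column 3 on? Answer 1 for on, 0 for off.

gen 0: :ZZ:Z:
:ZZ:ZZ
::Z:ZZ
::::Z:
::Z:ZZ
:::::Z
gen 1: :ZZ:Z:
:Z::ZZ
:Z:ZZZ
::Z:Z:
::Z:ZZ
:::::Z
gen 2: :ZZ:Z:
:ZZ:ZZ
::Z:ZZ
::::Z:
::Z:ZZ
:::::Z
gen 3: :ZZZZ:
:Z:Z:Z
::ZZZZ
::::Z:
::Z:ZZ
:::::Z
gen 4: :ZZZZ:
ZZ:Z:Z
ZZZZZZ
Z:::Z:
::Z:ZZ
:::::Z
gen 5: ZZZZZ:
:::Z:Z
:ZZZZZ
Z:::Z:
::Z:ZZ
:::::Z

1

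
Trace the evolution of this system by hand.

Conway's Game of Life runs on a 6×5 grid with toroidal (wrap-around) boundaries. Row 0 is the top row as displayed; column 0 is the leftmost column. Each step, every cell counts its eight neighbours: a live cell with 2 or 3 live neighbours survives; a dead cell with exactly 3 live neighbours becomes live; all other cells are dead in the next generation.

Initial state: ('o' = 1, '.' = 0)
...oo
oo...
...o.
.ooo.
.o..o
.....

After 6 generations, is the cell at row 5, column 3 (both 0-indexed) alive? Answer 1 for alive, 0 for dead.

step 0: ...oo
oo...
...o.
.ooo.
.o..o
.....
step 1: o...o
o.oo.
o..oo
oo.oo
oo.o.
o..oo
step 2: ..o..
..o..
.....
.....
.....
..oo.
step 3: .oo..
.....
.....
.....
.....
..oo.
step 4: .ooo.
.....
.....
.....
.....
.ooo.
step 5: .o.o.
..o..
.....
.....
..o..
.o.o.
step 6: .o.o.
..o..
.....
.....
..o..
.o.o.

1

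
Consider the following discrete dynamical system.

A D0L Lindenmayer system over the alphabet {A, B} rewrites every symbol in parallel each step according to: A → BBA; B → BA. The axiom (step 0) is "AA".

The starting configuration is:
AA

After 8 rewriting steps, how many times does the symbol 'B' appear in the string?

[0] AA
[1] BBABBA
[2] BABABBABABABBA
[3] BABBABABBABABABBABABBABABBABABABBA
[4] BABBABABABBABABBABABABBABABBABABBABABABBABABBABABABBABABBABABABBABABBABABBABABABBA
[5] BABBABABABBABABBABABBABABABBABABBABABABBABABBABABBABABABBA…BABBABABBABABABBABABBABABABBABABBABABABBABABBABABBABABABBA  (len 198)
[6] BABBABABABBABABBABABBABABABBABABBABABABBABABBABABABBABABBA…BABBABABBABABABBABABBABABABBABABBABABABBABABBABABBABABABBA  (len 478)
[7] BABBABABABBABABBABABBABABABBABABBABABABBABABBABABABBABABBA…BABBABABBABABABBABABBABABABBABABBABABABBABABBABABBABABABBA  (len 1154)
[8] BABBABABABBABABBABABBABABABBABABBABABABBABABBABABABBABABBA…BABBABABBABABABBABABBABABABBABABBABABABBABABBABABBABABABBA  (len 2786)

1632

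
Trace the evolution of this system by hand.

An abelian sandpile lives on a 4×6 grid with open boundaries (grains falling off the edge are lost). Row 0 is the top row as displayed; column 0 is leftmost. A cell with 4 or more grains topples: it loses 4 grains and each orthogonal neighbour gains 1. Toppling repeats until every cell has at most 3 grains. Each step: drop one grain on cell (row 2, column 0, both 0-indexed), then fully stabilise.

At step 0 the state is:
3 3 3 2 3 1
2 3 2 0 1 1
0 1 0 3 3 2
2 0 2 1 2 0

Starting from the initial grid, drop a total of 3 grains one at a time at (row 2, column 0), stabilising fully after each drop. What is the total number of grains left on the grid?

[0] 3 3 3 2 3 1
2 3 2 0 1 1
0 1 0 3 3 2
2 0 2 1 2 0
[1] 3 3 3 2 3 1
2 3 2 0 1 1
1 1 0 3 3 2
2 0 2 1 2 0
[2] 3 3 3 2 3 1
2 3 2 0 1 1
2 1 0 3 3 2
2 0 2 1 2 0
[3] 3 3 3 2 3 1
2 3 2 0 1 1
3 1 0 3 3 2
2 0 2 1 2 0

43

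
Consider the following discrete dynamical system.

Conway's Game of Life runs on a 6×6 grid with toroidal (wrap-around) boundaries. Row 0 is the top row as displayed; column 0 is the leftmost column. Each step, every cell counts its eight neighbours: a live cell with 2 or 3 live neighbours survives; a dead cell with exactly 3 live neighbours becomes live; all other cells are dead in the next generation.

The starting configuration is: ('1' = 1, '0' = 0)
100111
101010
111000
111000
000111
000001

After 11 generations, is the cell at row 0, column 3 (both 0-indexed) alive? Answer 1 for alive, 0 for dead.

0

[0] 100111
101010
111000
111000
000111
000001
[1] 110100
001010
000000
000010
011111
000000
[2] 011100
011100
000100
001011
001111
000001
[3] 110110
010010
010000
001001
101000
110001
[4] 000110
010111
111000
101000
001000
000110
[5] 000000
010001
000010
101100
011000
001010
[6] 000000
000000
111111
001100
000000
011100
[7] 001000
111111
110011
100001
010000
001000
[8] 100011
000000
000000
000010
110000
011000
[9] 110001
000001
000000
000000
111000
001000
[10] 110001
000001
000000
010000
011000
001001
[11] 010011
000001
000000
011000
111000
001001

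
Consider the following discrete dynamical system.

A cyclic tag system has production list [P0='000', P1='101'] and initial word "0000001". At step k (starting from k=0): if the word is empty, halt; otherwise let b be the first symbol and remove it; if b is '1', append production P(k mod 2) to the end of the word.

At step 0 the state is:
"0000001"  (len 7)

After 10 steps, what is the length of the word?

[0] "0000001"  (len 7)
[1] "000001"  (len 6)
[2] "00001"  (len 5)
[3] "0001"  (len 4)
[4] "001"  (len 3)
[5] "01"  (len 2)
[6] "1"  (len 1)
[7] "000"  (len 3)
[8] "00"  (len 2)
[9] "0"  (len 1)
[10] (halted — word empty)

0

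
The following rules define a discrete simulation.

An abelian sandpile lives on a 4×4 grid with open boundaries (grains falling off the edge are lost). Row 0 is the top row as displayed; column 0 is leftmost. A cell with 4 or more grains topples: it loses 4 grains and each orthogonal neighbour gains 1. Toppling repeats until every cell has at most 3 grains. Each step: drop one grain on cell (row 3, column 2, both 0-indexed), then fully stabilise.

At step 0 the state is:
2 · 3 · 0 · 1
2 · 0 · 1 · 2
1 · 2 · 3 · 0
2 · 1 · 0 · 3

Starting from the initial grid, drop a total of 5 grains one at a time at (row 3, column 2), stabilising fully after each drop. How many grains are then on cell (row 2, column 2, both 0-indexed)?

[0] 2 · 3 · 0 · 1
2 · 0 · 1 · 2
1 · 2 · 3 · 0
2 · 1 · 0 · 3
[1] 2 · 3 · 0 · 1
2 · 0 · 1 · 2
1 · 2 · 3 · 0
2 · 1 · 1 · 3
[2] 2 · 3 · 0 · 1
2 · 0 · 1 · 2
1 · 2 · 3 · 0
2 · 1 · 2 · 3
[3] 2 · 3 · 0 · 1
2 · 0 · 1 · 2
1 · 2 · 3 · 0
2 · 1 · 3 · 3
[4] 2 · 3 · 0 · 1
2 · 0 · 2 · 2
1 · 3 · 0 · 2
2 · 2 · 2 · 0
[5] 2 · 3 · 0 · 1
2 · 0 · 2 · 2
1 · 3 · 0 · 2
2 · 2 · 3 · 0

0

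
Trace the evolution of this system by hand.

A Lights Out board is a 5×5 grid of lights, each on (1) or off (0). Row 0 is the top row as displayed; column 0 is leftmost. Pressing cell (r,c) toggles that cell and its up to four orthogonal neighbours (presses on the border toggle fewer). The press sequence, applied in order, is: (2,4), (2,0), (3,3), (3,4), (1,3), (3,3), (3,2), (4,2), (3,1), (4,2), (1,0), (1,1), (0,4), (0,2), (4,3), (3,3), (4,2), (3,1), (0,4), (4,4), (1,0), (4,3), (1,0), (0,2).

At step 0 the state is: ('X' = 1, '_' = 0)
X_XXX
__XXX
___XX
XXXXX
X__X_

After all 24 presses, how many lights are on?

11

step 0: X_XXX
__XXX
___XX
XXXXX
X__X_
step 1: X_XXX
__XX_
_____
XXXX_
X__X_
step 2: X_XXX
X_XX_
XX___
_XXX_
X__X_
step 3: X_XXX
X_XX_
XX_X_
_X__X
X____
step 4: X_XXX
X_XX_
XX_XX
_X_X_
X___X
step 5: X_X_X
X___X
XX__X
_X_X_
X___X
step 6: X_X_X
X___X
XX_XX
_XX_X
X__XX
step 7: X_X_X
X___X
XXXXX
___XX
X_XXX
step 8: X_X_X
X___X
XXXXX
__XXX
XX__X
step 9: X_X_X
X___X
X_XXX
XX_XX
X___X
step 10: X_X_X
X___X
X_XXX
XXXXX
XXXXX
step 11: __X_X
_X__X
__XXX
XXXXX
XXXXX
step 12: _XX_X
X_X_X
_XXXX
XXXXX
XXXXX
step 13: _XXX_
X_X__
_XXXX
XXXXX
XXXXX
step 14: _____
X____
_XXXX
XXXXX
XXXXX
step 15: _____
X____
_XXXX
XXX_X
XX___
step 16: _____
X____
_XX_X
XX_X_
XX_X_
step 17: _____
X____
_XX_X
XXXX_
X_X__
step 18: _____
X____
__X_X
___X_
XXX__
step 19: ___XX
X___X
__X_X
___X_
XXX__
step 20: ___XX
X___X
__X_X
___XX
XXXXX
step 21: X__XX
_X__X
X_X_X
___XX
XXXXX
step 22: X__XX
_X__X
X_X_X
____X
XX___
step 23: ___XX
X___X
__X_X
____X
XX___
step 24: _XX_X
X_X_X
__X_X
____X
XX___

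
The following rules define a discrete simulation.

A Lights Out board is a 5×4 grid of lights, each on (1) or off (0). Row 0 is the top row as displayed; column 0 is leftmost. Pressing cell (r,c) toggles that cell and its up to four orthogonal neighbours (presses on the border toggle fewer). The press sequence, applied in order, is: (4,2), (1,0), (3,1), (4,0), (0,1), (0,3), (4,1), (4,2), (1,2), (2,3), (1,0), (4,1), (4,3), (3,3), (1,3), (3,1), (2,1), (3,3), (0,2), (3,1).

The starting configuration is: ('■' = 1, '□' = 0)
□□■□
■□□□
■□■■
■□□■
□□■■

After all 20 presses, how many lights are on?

0) □□■□
■□□□
■□■■
■□□■
□□■■
1) □□■□
■□□□
■□■■
■□■■
□■□□
2) ■□■□
□■□□
□□■■
■□■■
□■□□
3) ■□■□
□■□□
□■■■
□■□■
□□□□
4) ■□■□
□■□□
□■■■
■■□■
■■□□
5) □■□□
□□□□
□■■■
■■□■
■■□□
6) □■■■
□□□■
□■■■
■■□■
■■□□
7) □■■■
□□□■
□■■■
■□□■
□□■□
8) □■■■
□□□■
□■■■
■□■■
□■□■
9) □■□■
□■■□
□■□■
■□■■
□■□■
10) □■□■
□■■■
□■■□
■□■□
□■□■
11) ■■□■
■□■■
■■■□
■□■□
□■□■
12) ■■□■
■□■■
■■■□
■■■□
■□■■
13) ■■□■
■□■■
■■■□
■■■■
■□□□
14) ■■□■
■□■■
■■■■
■■□□
■□□■
15) ■■□□
■□□□
■■■□
■■□□
■□□■
16) ■■□□
■□□□
■□■□
□□■□
■■□■
17) ■■□□
■■□□
□■□□
□■■□
■■□■
18) ■■□□
■■□□
□■□■
□■□■
■■□□
19) ■□■■
■■■□
□■□■
□■□■
■■□□
20) ■□■■
■■■□
□□□■
■□■■
■□□□

11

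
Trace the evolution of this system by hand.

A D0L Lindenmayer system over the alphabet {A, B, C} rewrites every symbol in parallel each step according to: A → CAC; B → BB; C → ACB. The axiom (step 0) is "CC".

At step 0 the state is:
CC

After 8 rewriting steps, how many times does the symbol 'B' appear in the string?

2274

0) CC
1) ACBACB
2) CACACBBBCACACBBB
3) ACBCACACBCACACBBBBBBBACBCACACBCACACBBBBBBB
4) CACACBBBACBCACACBCACACBBBACBCACACBCACACBBBBBBBBBBBBBBBCACACBBBACBCACACBCACACBBBACBCACACBCACACBBBBBBBBBBBBBBB
5) ACBCACACBCACACBBBBBBBCACACBBBACBCACACBCACACBBBACBCACACBCAC…ACACBCACACBBBACBCACACBCACACBBBBBBBBBBBBBBBBBBBBBBBBBBBBBBB  (len 274)
6) CACACBBBACBCACACBCACACBBBACBCACACBCACACBBBBBBBBBBBBBBBACBC…BBBBBBBBBBBBBBBBBBBBBBBBBBBBBBBBBBBBBBBBBBBBBBBBBBBBBBBBBB  (len 688)
7) ACBCACACBCACACBBBBBBBCACACBBBACBCACACBCACACBBBACBCACACBCAC…BBBBBBBBBBBBBBBBBBBBBBBBBBBBBBBBBBBBBBBBBBBBBBBBBBBBBBBBBB  (len 1714)
8) CACACBBBACBCACACBCACACBBBACBCACACBCACACBBBBBBBBBBBBBBBACBC…BBBBBBBBBBBBBBBBBBBBBBBBBBBBBBBBBBBBBBBBBBBBBBBBBBBBBBBBBB  (len 4244)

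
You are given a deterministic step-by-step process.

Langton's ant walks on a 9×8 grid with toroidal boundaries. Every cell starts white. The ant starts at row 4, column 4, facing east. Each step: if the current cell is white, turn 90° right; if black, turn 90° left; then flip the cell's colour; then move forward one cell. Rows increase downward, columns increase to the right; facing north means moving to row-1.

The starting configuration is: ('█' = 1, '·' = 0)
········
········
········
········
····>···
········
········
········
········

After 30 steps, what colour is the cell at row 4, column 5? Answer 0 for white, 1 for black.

gen 0: ········
········
········
········
····>···
········
········
········
········
gen 1: ········
········
········
········
····█···
····v···
········
········
········
gen 2: ········
········
········
········
····█···
···<█···
········
········
········
gen 3: ········
········
········
········
···^█···
···██···
········
········
········
gen 4: ········
········
········
········
···█>···
···██···
········
········
········
gen 5: ········
········
········
····^···
···█····
···██···
········
········
········
gen 6: ········
········
········
····█>··
···█····
···██···
········
········
········
gen 7: ········
········
········
····██··
···█·v··
···██···
········
········
········
gen 8: ········
········
········
····██··
···█<█··
···██···
········
········
········
gen 9: ········
········
········
····^█··
···███··
···██···
········
········
········
gen 10: ········
········
········
···<·█··
···███··
···██···
········
········
········
gen 11: ········
········
···^····
···█·█··
···███··
···██···
········
········
········
gen 12: ········
········
···█>···
···█·█··
···███··
···██···
········
········
········
gen 13: ········
········
···██···
···█v█··
···███··
···██···
········
········
········
gen 14: ········
········
···██···
···<██··
···███··
···██···
········
········
········
gen 15: ········
········
···██···
····██··
···v██··
···██···
········
········
········
gen 16: ········
········
···██···
····██··
····>█··
···██···
········
········
········
gen 17: ········
········
···██···
····^█··
·····█··
···██···
········
········
········
gen 18: ········
········
···██···
···<·█··
·····█··
···██···
········
········
········
gen 19: ········
········
···^█···
···█·█··
·····█··
···██···
········
········
········
gen 20: ········
········
··<·█···
···█·█··
·····█··
···██···
········
········
········
gen 21: ········
··^·····
··█·█···
···█·█··
·····█··
···██···
········
········
········
gen 22: ········
··█>····
··█·█···
···█·█··
·····█··
···██···
········
········
········
gen 23: ········
··██····
··█v█···
···█·█··
·····█··
···██···
········
········
········
gen 24: ········
··██····
··<██···
···█·█··
·····█··
···██···
········
········
········
gen 25: ········
··██····
···██···
··v█·█··
·····█··
···██···
········
········
········
gen 26: ········
··██····
···██···
·<██·█··
·····█··
···██···
········
········
········
gen 27: ········
··██····
·^·██···
·███·█··
·····█··
···██···
········
········
········
gen 28: ········
··██····
·█>██···
·███·█··
·····█··
···██···
········
········
········
gen 29: ········
··██····
·████···
·█v█·█··
·····█··
···██···
········
········
········
gen 30: ········
··██····
·████···
·█·>·█··
·····█··
···██···
········
········
········

1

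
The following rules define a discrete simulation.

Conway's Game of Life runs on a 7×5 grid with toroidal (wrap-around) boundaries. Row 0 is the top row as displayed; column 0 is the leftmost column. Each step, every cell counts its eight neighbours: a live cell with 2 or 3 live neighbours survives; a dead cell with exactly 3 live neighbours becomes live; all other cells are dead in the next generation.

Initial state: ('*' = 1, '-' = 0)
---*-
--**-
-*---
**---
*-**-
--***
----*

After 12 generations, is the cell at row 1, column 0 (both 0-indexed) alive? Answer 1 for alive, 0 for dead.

0

gen 0: ---*-
--**-
-*---
**---
*-**-
--***
----*
gen 1: --***
--**-
**---
*---*
*----
***--
--*-*
gen 2: -*--*
*----
****-
----*
-----
*-***
----*
gen 3: ----*
---*-
****-
*****
*----
*--**
-**--
gen 4: --**-
**-*-
-----
-----
-----
*-***
-**--
gen 5: *--**
-*-**
-----
-----
---**
*-***
*----
gen 6: -***-
--**-
-----
-----
*-*--
***--
--*--
gen 7: -*---
-*-*-
-----
-----
*-*--
*-**-
*----
gen 8: ***--
--*--
-----
-----
--***
*-**-
*-*-*
gen 9: *-*-*
--*--
-----
---*-
-**-*
*----
-----
gen 10: -*-*-
-*-*-
-----
--**-
*****
**---
**--*
gen 11: -*-*-
-----
---*-
*----
-----
-----
----*
gen 12: -----
--*--
-----
-----
-----
-----
-----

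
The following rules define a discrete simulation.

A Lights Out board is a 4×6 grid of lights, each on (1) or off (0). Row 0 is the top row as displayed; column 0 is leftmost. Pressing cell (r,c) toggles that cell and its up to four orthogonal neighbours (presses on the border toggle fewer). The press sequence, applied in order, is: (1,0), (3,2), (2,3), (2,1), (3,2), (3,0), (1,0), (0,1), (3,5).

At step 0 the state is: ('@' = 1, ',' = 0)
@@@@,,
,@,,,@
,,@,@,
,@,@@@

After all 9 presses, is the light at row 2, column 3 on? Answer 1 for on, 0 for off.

k=0  @@@@,,
,@,,,@
,,@,@,
,@,@@@
k=1  ,@@@,,
@,,,,@
@,@,@,
,@,@@@
k=2  ,@@@,,
@,,,,@
@,,,@,
,,@,@@
k=3  ,@@@,,
@,,@,@
@,@@,,
,,@@@@
k=4  ,@@@,,
@@,@,@
,@,@,,
,@@@@@
k=5  ,@@@,,
@@,@,@
,@@@,,
,,,,@@
k=6  ,@@@,,
@@,@,@
@@@@,,
@@,,@@
k=7  @@@@,,
,,,@,@
,@@@,,
@@,,@@
k=8  ,,,@,,
,@,@,@
,@@@,,
@@,,@@
k=9  ,,,@,,
,@,@,@
,@@@,@
@@,,,,

1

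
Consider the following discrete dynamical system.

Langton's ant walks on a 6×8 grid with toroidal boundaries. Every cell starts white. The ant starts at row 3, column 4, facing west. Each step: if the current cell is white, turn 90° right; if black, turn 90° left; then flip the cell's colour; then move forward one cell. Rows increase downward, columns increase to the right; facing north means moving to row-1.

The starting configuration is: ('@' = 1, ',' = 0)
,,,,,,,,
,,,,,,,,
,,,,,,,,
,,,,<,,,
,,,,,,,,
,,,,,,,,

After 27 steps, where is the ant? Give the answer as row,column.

k=0  ,,,,,,,,
,,,,,,,,
,,,,,,,,
,,,,<,,,
,,,,,,,,
,,,,,,,,
k=1  ,,,,,,,,
,,,,,,,,
,,,,^,,,
,,,,@,,,
,,,,,,,,
,,,,,,,,
k=2  ,,,,,,,,
,,,,,,,,
,,,,@>,,
,,,,@,,,
,,,,,,,,
,,,,,,,,
k=3  ,,,,,,,,
,,,,,,,,
,,,,@@,,
,,,,@v,,
,,,,,,,,
,,,,,,,,
k=4  ,,,,,,,,
,,,,,,,,
,,,,@@,,
,,,,<@,,
,,,,,,,,
,,,,,,,,
k=5  ,,,,,,,,
,,,,,,,,
,,,,@@,,
,,,,,@,,
,,,,v,,,
,,,,,,,,
k=6  ,,,,,,,,
,,,,,,,,
,,,,@@,,
,,,,,@,,
,,,<@,,,
,,,,,,,,
k=7  ,,,,,,,,
,,,,,,,,
,,,,@@,,
,,,^,@,,
,,,@@,,,
,,,,,,,,
k=8  ,,,,,,,,
,,,,,,,,
,,,,@@,,
,,,@>@,,
,,,@@,,,
,,,,,,,,
k=9  ,,,,,,,,
,,,,,,,,
,,,,@@,,
,,,@@@,,
,,,@v,,,
,,,,,,,,
k=10  ,,,,,,,,
,,,,,,,,
,,,,@@,,
,,,@@@,,
,,,@,>,,
,,,,,,,,
k=11  ,,,,,,,,
,,,,,,,,
,,,,@@,,
,,,@@@,,
,,,@,@,,
,,,,,v,,
k=12  ,,,,,,,,
,,,,,,,,
,,,,@@,,
,,,@@@,,
,,,@,@,,
,,,,<@,,
k=13  ,,,,,,,,
,,,,,,,,
,,,,@@,,
,,,@@@,,
,,,@^@,,
,,,,@@,,
k=14  ,,,,,,,,
,,,,,,,,
,,,,@@,,
,,,@@@,,
,,,@@>,,
,,,,@@,,
k=15  ,,,,,,,,
,,,,,,,,
,,,,@@,,
,,,@@^,,
,,,@@,,,
,,,,@@,,
k=16  ,,,,,,,,
,,,,,,,,
,,,,@@,,
,,,@<,,,
,,,@@,,,
,,,,@@,,
k=17  ,,,,,,,,
,,,,,,,,
,,,,@@,,
,,,@,,,,
,,,@v,,,
,,,,@@,,
k=18  ,,,,,,,,
,,,,,,,,
,,,,@@,,
,,,@,,,,
,,,@,>,,
,,,,@@,,
k=19  ,,,,,,,,
,,,,,,,,
,,,,@@,,
,,,@,,,,
,,,@,@,,
,,,,@v,,
k=20  ,,,,,,,,
,,,,,,,,
,,,,@@,,
,,,@,,,,
,,,@,@,,
,,,,@,>,
k=21  ,,,,,,v,
,,,,,,,,
,,,,@@,,
,,,@,,,,
,,,@,@,,
,,,,@,@,
k=22  ,,,,,<@,
,,,,,,,,
,,,,@@,,
,,,@,,,,
,,,@,@,,
,,,,@,@,
k=23  ,,,,,@@,
,,,,,,,,
,,,,@@,,
,,,@,,,,
,,,@,@,,
,,,,@^@,
k=24  ,,,,,@@,
,,,,,,,,
,,,,@@,,
,,,@,,,,
,,,@,@,,
,,,,@@>,
k=25  ,,,,,@@,
,,,,,,,,
,,,,@@,,
,,,@,,,,
,,,@,@^,
,,,,@@,,
k=26  ,,,,,@@,
,,,,,,,,
,,,,@@,,
,,,@,,,,
,,,@,@@>
,,,,@@,,
k=27  ,,,,,@@,
,,,,,,,,
,,,,@@,,
,,,@,,,,
,,,@,@@@
,,,,@@,v

5,7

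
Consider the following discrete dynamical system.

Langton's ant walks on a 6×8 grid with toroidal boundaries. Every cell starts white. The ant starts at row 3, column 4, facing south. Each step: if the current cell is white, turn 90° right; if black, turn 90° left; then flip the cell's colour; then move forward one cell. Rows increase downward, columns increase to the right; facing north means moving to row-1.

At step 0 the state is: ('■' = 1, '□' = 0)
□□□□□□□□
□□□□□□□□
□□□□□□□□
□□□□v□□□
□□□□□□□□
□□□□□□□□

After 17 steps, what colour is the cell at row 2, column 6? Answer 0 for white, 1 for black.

1

[0] □□□□□□□□
□□□□□□□□
□□□□□□□□
□□□□v□□□
□□□□□□□□
□□□□□□□□
[1] □□□□□□□□
□□□□□□□□
□□□□□□□□
□□□<■□□□
□□□□□□□□
□□□□□□□□
[2] □□□□□□□□
□□□□□□□□
□□□^□□□□
□□□■■□□□
□□□□□□□□
□□□□□□□□
[3] □□□□□□□□
□□□□□□□□
□□□■>□□□
□□□■■□□□
□□□□□□□□
□□□□□□□□
[4] □□□□□□□□
□□□□□□□□
□□□■■□□□
□□□■v□□□
□□□□□□□□
□□□□□□□□
[5] □□□□□□□□
□□□□□□□□
□□□■■□□□
□□□■□>□□
□□□□□□□□
□□□□□□□□
[6] □□□□□□□□
□□□□□□□□
□□□■■□□□
□□□■□■□□
□□□□□v□□
□□□□□□□□
[7] □□□□□□□□
□□□□□□□□
□□□■■□□□
□□□■□■□□
□□□□<■□□
□□□□□□□□
[8] □□□□□□□□
□□□□□□□□
□□□■■□□□
□□□■^■□□
□□□□■■□□
□□□□□□□□
[9] □□□□□□□□
□□□□□□□□
□□□■■□□□
□□□■■>□□
□□□□■■□□
□□□□□□□□
[10] □□□□□□□□
□□□□□□□□
□□□■■^□□
□□□■■□□□
□□□□■■□□
□□□□□□□□
[11] □□□□□□□□
□□□□□□□□
□□□■■■>□
□□□■■□□□
□□□□■■□□
□□□□□□□□
[12] □□□□□□□□
□□□□□□□□
□□□■■■■□
□□□■■□v□
□□□□■■□□
□□□□□□□□
[13] □□□□□□□□
□□□□□□□□
□□□■■■■□
□□□■■<■□
□□□□■■□□
□□□□□□□□
[14] □□□□□□□□
□□□□□□□□
□□□■■^■□
□□□■■■■□
□□□□■■□□
□□□□□□□□
[15] □□□□□□□□
□□□□□□□□
□□□■<□■□
□□□■■■■□
□□□□■■□□
□□□□□□□□
[16] □□□□□□□□
□□□□□□□□
□□□■□□■□
□□□■v■■□
□□□□■■□□
□□□□□□□□
[17] □□□□□□□□
□□□□□□□□
□□□■□□■□
□□□■□>■□
□□□□■■□□
□□□□□□□□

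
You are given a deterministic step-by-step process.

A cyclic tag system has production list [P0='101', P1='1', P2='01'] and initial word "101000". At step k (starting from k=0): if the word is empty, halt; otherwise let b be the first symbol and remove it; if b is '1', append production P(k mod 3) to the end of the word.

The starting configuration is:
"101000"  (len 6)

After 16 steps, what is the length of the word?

7

[0] "101000"  (len 6)
[1] "01000101"  (len 8)
[2] "1000101"  (len 7)
[3] "00010101"  (len 8)
[4] "0010101"  (len 7)
[5] "010101"  (len 6)
[6] "10101"  (len 5)
[7] "0101101"  (len 7)
[8] "101101"  (len 6)
[9] "0110101"  (len 7)
[10] "110101"  (len 6)
[11] "101011"  (len 6)
[12] "0101101"  (len 7)
[13] "101101"  (len 6)
[14] "011011"  (len 6)
[15] "11011"  (len 5)
[16] "1011101"  (len 7)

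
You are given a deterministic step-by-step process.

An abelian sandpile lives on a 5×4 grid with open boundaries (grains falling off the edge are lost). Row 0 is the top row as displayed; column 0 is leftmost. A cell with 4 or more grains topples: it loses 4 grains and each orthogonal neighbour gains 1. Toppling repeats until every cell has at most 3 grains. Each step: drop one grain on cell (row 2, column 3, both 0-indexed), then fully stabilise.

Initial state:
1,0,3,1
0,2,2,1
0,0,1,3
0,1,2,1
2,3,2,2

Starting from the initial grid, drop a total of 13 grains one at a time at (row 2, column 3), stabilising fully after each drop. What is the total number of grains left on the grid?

33

t=0: 1,0,3,1
0,2,2,1
0,0,1,3
0,1,2,1
2,3,2,2
t=1: 1,0,3,1
0,2,2,2
0,0,2,0
0,1,2,2
2,3,2,2
t=2: 1,0,3,1
0,2,2,2
0,0,2,1
0,1,2,2
2,3,2,2
t=3: 1,0,3,1
0,2,2,2
0,0,2,2
0,1,2,2
2,3,2,2
t=4: 1,0,3,1
0,2,2,2
0,0,2,3
0,1,2,2
2,3,2,2
t=5: 1,0,3,1
0,2,2,3
0,0,3,0
0,1,2,3
2,3,2,2
t=6: 1,0,3,1
0,2,2,3
0,0,3,1
0,1,2,3
2,3,2,2
t=7: 1,0,3,1
0,2,2,3
0,0,3,2
0,1,2,3
2,3,2,2
t=8: 1,0,3,1
0,2,2,3
0,0,3,3
0,1,2,3
2,3,2,2
t=9: 1,1,0,3
0,3,1,1
0,1,2,3
0,2,0,1
2,3,3,3
t=10: 1,1,0,3
0,3,1,2
0,1,3,0
0,2,0,2
2,3,3,3
t=11: 1,1,0,3
0,3,1,2
0,1,3,1
0,2,0,2
2,3,3,3
t=12: 1,1,0,3
0,3,1,2
0,1,3,2
0,2,0,2
2,3,3,3
t=13: 1,1,0,3
0,3,1,2
0,1,3,3
0,2,0,2
2,3,3,3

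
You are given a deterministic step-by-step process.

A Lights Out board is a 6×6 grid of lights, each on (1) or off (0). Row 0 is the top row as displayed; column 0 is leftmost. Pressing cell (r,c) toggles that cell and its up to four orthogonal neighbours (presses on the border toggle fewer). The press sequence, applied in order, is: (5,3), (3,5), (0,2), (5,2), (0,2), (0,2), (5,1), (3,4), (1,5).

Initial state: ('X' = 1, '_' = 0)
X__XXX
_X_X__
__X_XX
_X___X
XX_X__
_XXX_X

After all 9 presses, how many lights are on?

0) X__XXX
_X_X__
__X_XX
_X___X
XX_X__
_XXX_X
1) X__XXX
_X_X__
__X_XX
_X___X
XX____
_X__XX
2) X__XXX
_X_X__
__X_X_
_X__X_
XX___X
_X__XX
3) XXX_XX
_XXX__
__X_X_
_X__X_
XX___X
_X__XX
4) XXX_XX
_XXX__
__X_X_
_X__X_
XXX__X
__XXXX
5) X__XXX
_X_X__
__X_X_
_X__X_
XXX__X
__XXXX
6) XXX_XX
_XXX__
__X_X_
_X__X_
XXX__X
__XXXX
7) XXX_XX
_XXX__
__X_X_
_X__X_
X_X__X
XX_XXX
8) XXX_XX
_XXX__
__X___
_X_X_X
X_X_XX
XX_XXX
9) XXX_X_
_XXXXX
__X__X
_X_X_X
X_X_XX
XX_XXX

23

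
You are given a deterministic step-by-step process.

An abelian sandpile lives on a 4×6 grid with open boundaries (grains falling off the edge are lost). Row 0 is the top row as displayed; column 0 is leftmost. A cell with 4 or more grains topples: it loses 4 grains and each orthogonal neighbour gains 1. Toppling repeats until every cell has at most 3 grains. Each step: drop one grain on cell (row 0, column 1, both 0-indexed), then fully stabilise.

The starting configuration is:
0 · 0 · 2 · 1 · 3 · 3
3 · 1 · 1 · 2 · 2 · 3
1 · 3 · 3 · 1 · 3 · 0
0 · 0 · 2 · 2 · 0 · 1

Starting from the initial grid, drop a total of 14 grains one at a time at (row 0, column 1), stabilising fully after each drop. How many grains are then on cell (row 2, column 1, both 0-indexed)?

t=0: 0 · 0 · 2 · 1 · 3 · 3
3 · 1 · 1 · 2 · 2 · 3
1 · 3 · 3 · 1 · 3 · 0
0 · 0 · 2 · 2 · 0 · 1
t=1: 0 · 1 · 2 · 1 · 3 · 3
3 · 1 · 1 · 2 · 2 · 3
1 · 3 · 3 · 1 · 3 · 0
0 · 0 · 2 · 2 · 0 · 1
t=2: 0 · 2 · 2 · 1 · 3 · 3
3 · 1 · 1 · 2 · 2 · 3
1 · 3 · 3 · 1 · 3 · 0
0 · 0 · 2 · 2 · 0 · 1
t=3: 0 · 3 · 2 · 1 · 3 · 3
3 · 1 · 1 · 2 · 2 · 3
1 · 3 · 3 · 1 · 3 · 0
0 · 0 · 2 · 2 · 0 · 1
t=4: 1 · 0 · 3 · 1 · 3 · 3
3 · 2 · 1 · 2 · 2 · 3
1 · 3 · 3 · 1 · 3 · 0
0 · 0 · 2 · 2 · 0 · 1
t=5: 1 · 1 · 3 · 1 · 3 · 3
3 · 2 · 1 · 2 · 2 · 3
1 · 3 · 3 · 1 · 3 · 0
0 · 0 · 2 · 2 · 0 · 1
t=6: 1 · 2 · 3 · 1 · 3 · 3
3 · 2 · 1 · 2 · 2 · 3
1 · 3 · 3 · 1 · 3 · 0
0 · 0 · 2 · 2 · 0 · 1
t=7: 1 · 3 · 3 · 1 · 3 · 3
3 · 2 · 1 · 2 · 2 · 3
1 · 3 · 3 · 1 · 3 · 0
0 · 0 · 2 · 2 · 0 · 1
t=8: 2 · 1 · 0 · 2 · 3 · 3
3 · 3 · 2 · 2 · 2 · 3
1 · 3 · 3 · 1 · 3 · 0
0 · 0 · 2 · 2 · 0 · 1
t=9: 2 · 2 · 0 · 2 · 3 · 3
3 · 3 · 2 · 2 · 2 · 3
1 · 3 · 3 · 1 · 3 · 0
0 · 0 · 2 · 2 · 0 · 1
t=10: 2 · 3 · 0 · 2 · 3 · 3
3 · 3 · 2 · 2 · 2 · 3
1 · 3 · 3 · 1 · 3 · 0
0 · 0 · 2 · 2 · 0 · 1
t=11: 0 · 2 · 2 · 2 · 3 · 3
1 · 3 · 0 · 3 · 2 · 3
3 · 1 · 1 · 2 · 3 · 0
0 · 1 · 3 · 2 · 0 · 1
t=12: 0 · 3 · 2 · 2 · 3 · 3
1 · 3 · 0 · 3 · 2 · 3
3 · 1 · 1 · 2 · 3 · 0
0 · 1 · 3 · 2 · 0 · 1
t=13: 1 · 1 · 3 · 2 · 3 · 3
2 · 0 · 1 · 3 · 2 · 3
3 · 2 · 1 · 2 · 3 · 0
0 · 1 · 3 · 2 · 0 · 1
t=14: 1 · 2 · 3 · 2 · 3 · 3
2 · 0 · 1 · 3 · 2 · 3
3 · 2 · 1 · 2 · 3 · 0
0 · 1 · 3 · 2 · 0 · 1

2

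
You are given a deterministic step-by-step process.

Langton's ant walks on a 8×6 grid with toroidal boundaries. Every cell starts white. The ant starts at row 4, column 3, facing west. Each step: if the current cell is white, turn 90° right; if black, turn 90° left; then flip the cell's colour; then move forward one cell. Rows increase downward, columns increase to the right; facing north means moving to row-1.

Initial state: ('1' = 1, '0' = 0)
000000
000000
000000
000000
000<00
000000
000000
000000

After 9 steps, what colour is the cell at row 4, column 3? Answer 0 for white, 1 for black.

1

step 0: 000000
000000
000000
000000
000<00
000000
000000
000000
step 1: 000000
000000
000000
000^00
000100
000000
000000
000000
step 2: 000000
000000
000000
0001>0
000100
000000
000000
000000
step 3: 000000
000000
000000
000110
0001v0
000000
000000
000000
step 4: 000000
000000
000000
000110
000<10
000000
000000
000000
step 5: 000000
000000
000000
000110
000010
000v00
000000
000000
step 6: 000000
000000
000000
000110
000010
00<100
000000
000000
step 7: 000000
000000
000000
000110
00^010
001100
000000
000000
step 8: 000000
000000
000000
000110
001>10
001100
000000
000000
step 9: 000000
000000
000000
000110
001110
001v00
000000
000000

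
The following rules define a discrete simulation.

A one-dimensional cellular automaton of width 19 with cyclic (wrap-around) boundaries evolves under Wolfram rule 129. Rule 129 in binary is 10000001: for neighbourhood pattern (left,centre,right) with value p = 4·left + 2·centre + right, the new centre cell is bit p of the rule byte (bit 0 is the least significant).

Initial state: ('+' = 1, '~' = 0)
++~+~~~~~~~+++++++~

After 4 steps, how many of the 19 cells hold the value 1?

5

[0] ++~+~~~~~~~+++++++~
[1] ~~~~~+++++~~+++++~~
[2] ++++~~+++~~~~+++~~+
[3] +++~~~~+~~++~~+~~~~
[4] ~+~~++~~~~~~~~~~++~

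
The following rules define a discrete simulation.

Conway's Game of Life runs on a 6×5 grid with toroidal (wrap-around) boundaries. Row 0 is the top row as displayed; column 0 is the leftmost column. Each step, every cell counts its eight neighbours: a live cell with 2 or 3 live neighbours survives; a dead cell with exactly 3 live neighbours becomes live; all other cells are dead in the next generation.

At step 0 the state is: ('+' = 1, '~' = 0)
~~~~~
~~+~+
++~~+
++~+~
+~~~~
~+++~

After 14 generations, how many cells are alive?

8

k=0  ~~~~~
~~+~+
++~~+
++~+~
+~~~~
~+++~
k=1  ~+~~~
~+~++
~~~~~
~~+~~
+~~+~
~++~~
k=2  ~+~+~
+~+~~
~~++~
~~~~~
~~~+~
+++~~
k=3  ~~~++
~~~~+
~+++~
~~++~
~++~~
++~++
k=4  ~~+~~
+~~~+
~+~~+
~~~~~
~~~~~
~+~~~
k=5  ++~~~
++~++
~~~~+
~~~~~
~~~~~
~~~~~
k=6  ~++~~
~+++~
~~~++
~~~~~
~~~~~
~~~~~
k=7  ~+~+~
++~~+
~~~++
~~~~~
~~~~~
~~~~~
k=8  ~++~+
~+~~~
~~~++
~~~~~
~~~~~
~~~~~
k=9  +++~~
~+~~+
~~~~~
~~~~~
~~~~~
~~~~~
k=10  +++~~
~++~~
~~~~~
~~~~~
~~~~~
~+~~~
k=11  +~~~~
+~+~~
~~~~~
~~~~~
~~~~~
+++~~
k=12  +~+~+
~+~~~
~~~~~
~~~~~
~+~~~
++~~~
k=13  ~~+~+
++~~~
~~~~~
~~~~~
++~~~
~~+~+
k=14  ~~+~+
++~~~
~~~~~
~~~~~
++~~~
~~+~+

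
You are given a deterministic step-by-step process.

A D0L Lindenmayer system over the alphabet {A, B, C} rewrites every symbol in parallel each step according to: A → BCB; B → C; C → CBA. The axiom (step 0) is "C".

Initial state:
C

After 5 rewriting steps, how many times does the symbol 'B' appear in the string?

0) C
1) CBA
2) CBACBCB
3) CBACBCBCBACCBAC
4) CBACBCBCBACCBACCBACBCBCBACBACBCBCBA
5) CBACBCBCBACCBACCBACBCBCBACBACBCBCBACBACBCBCBACCBACCBACBCBCBACBCBCBACCBACCBACBCB

29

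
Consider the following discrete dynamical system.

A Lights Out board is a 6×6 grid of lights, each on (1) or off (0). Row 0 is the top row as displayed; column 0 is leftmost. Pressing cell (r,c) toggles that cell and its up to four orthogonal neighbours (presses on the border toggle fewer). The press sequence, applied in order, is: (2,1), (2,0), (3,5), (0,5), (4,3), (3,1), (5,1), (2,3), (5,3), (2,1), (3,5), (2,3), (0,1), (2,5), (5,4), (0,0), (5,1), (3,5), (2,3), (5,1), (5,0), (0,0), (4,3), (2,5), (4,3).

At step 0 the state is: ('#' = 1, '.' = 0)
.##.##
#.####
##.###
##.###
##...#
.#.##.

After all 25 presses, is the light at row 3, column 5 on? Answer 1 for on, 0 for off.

0

t=0: .##.##
#.####
##.###
##.###
##...#
.#.##.
t=1: .##.##
######
..####
#..###
##...#
.#.##.
t=2: .##.##
.#####
######
...###
##...#
.#.##.
t=3: .##.##
.#####
#####.
...#..
##....
.#.##.
t=4: .##...
.####.
#####.
...#..
##....
.#.##.
t=5: .##...
.####.
#####.
......
#####.
.#..#.
t=6: .##...
.####.
#.###.
###...
#.###.
.#..#.
t=7: .##...
.####.
#.###.
###...
#####.
#.#.#.
t=8: .##...
.##.#.
#.....
####..
#####.
#.#.#.
t=9: .##...
.##.#.
#.....
####..
###.#.
#..#..
t=10: .##...
..#.#.
.##...
#.##..
###.#.
#..#..
t=11: .##...
..#.#.
.##..#
#.####
###.##
#..#..
t=12: .##...
..###.
.#.###
#.#.##
###.##
#..#..
t=13: #.....
.####.
.#.###
#.#.##
###.##
#..#..
t=14: #.....
.#####
.#.#..
#.#.#.
###.##
#..#..
t=15: #.....
.#####
.#.#..
#.#.#.
###..#
#...##
t=16: .#....
######
.#.#..
#.#.#.
###..#
#...##
t=17: .#....
######
.#.#..
#.#.#.
#.#..#
.##.##
t=18: .#....
######
.#.#.#
#.#..#
#.#...
.##.##
t=19: .#....
###.##
.##.##
#.##.#
#.#...
.##.##
t=20: .#....
###.##
.##.##
#.##.#
###...
#...##
t=21: .#....
###.##
.##.##
#.##.#
.##...
.#..##
t=22: #.....
.##.##
.##.##
#.##.#
.##...
.#..##
t=23: #.....
.##.##
.##.##
#.#..#
.#.##.
.#.###
t=24: #.....
.##.#.
.##...
#.#...
.#.##.
.#.###
t=25: #.....
.##.#.
.##...
#.##..
.##...
.#..##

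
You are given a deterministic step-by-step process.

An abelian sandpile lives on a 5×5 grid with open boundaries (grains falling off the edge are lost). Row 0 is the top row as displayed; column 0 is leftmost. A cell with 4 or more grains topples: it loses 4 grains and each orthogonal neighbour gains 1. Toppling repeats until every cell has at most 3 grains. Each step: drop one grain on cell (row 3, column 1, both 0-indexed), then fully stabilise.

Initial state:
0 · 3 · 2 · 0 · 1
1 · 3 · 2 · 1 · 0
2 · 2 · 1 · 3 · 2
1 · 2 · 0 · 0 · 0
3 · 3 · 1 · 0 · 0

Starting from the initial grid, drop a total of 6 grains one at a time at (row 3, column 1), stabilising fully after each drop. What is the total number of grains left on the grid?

33

0) 0 · 3 · 2 · 0 · 1
1 · 3 · 2 · 1 · 0
2 · 2 · 1 · 3 · 2
1 · 2 · 0 · 0 · 0
3 · 3 · 1 · 0 · 0
1) 0 · 3 · 2 · 0 · 1
1 · 3 · 2 · 1 · 0
2 · 2 · 1 · 3 · 2
1 · 3 · 0 · 0 · 0
3 · 3 · 1 · 0 · 0
2) 0 · 3 · 2 · 0 · 1
1 · 3 · 2 · 1 · 0
2 · 3 · 1 · 3 · 2
3 · 1 · 1 · 0 · 0
0 · 1 · 2 · 0 · 0
3) 0 · 3 · 2 · 0 · 1
1 · 3 · 2 · 1 · 0
2 · 3 · 1 · 3 · 2
3 · 2 · 1 · 0 · 0
0 · 1 · 2 · 0 · 0
4) 0 · 3 · 2 · 0 · 1
1 · 3 · 2 · 1 · 0
2 · 3 · 1 · 3 · 2
3 · 3 · 1 · 0 · 0
0 · 1 · 2 · 0 · 0
5) 1 · 0 · 3 · 0 · 1
3 · 1 · 3 · 1 · 0
0 · 2 · 2 · 3 · 2
1 · 2 · 2 · 0 · 0
1 · 2 · 2 · 0 · 0
6) 1 · 0 · 3 · 0 · 1
3 · 1 · 3 · 1 · 0
0 · 2 · 2 · 3 · 2
1 · 3 · 2 · 0 · 0
1 · 2 · 2 · 0 · 0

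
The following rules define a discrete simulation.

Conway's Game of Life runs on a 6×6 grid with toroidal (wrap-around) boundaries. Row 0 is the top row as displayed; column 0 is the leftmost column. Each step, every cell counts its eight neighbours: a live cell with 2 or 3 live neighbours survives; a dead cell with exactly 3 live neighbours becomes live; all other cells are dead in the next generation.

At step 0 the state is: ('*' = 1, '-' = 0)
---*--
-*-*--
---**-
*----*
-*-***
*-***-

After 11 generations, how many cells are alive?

t=0: ---*--
-*-*--
---**-
*----*
-*-***
*-***-
t=1: -*----
---*--
*-****
*-*---
-*----
**----
t=2: ***---
**-*-*
*-*-**
*-*-*-
--*---
***---
t=3: ---*--
---*--
--*---
*-*-*-
*-*--*
*--*--
t=4: --***-
--**--
-**---
*-*---
*-*-*-
******
t=5: *-----
----*-
------
*-*--*
----*-
*-----
t=6: -----*
------
-----*
-----*
**----
-----*
t=7: ------
------
------
-----*
*----*
-----*
t=8: ------
------
------
*----*
*---**
*----*
t=9: ------
------
------
*---*-
-*--*-
*---*-
t=10: ------
------
------
-----*
**-**-
-----*
t=11: ------
------
------
*---**
*---*-
*---**

8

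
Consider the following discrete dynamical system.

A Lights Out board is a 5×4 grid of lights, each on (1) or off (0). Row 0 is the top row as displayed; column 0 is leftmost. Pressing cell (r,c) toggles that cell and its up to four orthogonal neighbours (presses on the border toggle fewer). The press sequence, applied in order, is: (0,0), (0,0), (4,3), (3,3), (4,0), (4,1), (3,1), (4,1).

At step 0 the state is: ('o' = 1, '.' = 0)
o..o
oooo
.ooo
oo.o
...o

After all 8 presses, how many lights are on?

12

gen 0: o..o
oooo
.ooo
oo.o
...o
gen 1: .o.o
.ooo
.ooo
oo.o
...o
gen 2: o..o
oooo
.ooo
oo.o
...o
gen 3: o..o
oooo
.ooo
oo..
..o.
gen 4: o..o
oooo
.oo.
oooo
..oo
gen 5: o..o
oooo
.oo.
.ooo
oooo
gen 6: o..o
oooo
.oo.
..oo
...o
gen 7: o..o
oooo
..o.
oo.o
.o.o
gen 8: o..o
oooo
..o.
o..o
o.oo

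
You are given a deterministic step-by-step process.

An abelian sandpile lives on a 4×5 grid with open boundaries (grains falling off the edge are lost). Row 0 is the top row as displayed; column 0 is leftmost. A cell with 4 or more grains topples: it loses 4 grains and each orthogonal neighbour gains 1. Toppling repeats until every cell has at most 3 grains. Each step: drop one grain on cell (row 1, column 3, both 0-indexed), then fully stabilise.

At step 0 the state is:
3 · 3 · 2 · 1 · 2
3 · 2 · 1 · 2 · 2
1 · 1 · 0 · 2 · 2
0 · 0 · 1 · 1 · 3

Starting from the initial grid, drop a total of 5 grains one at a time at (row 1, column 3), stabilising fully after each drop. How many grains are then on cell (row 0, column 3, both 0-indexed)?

step 0: 3 · 3 · 2 · 1 · 2
3 · 2 · 1 · 2 · 2
1 · 1 · 0 · 2 · 2
0 · 0 · 1 · 1 · 3
step 1: 3 · 3 · 2 · 1 · 2
3 · 2 · 1 · 3 · 2
1 · 1 · 0 · 2 · 2
0 · 0 · 1 · 1 · 3
step 2: 3 · 3 · 2 · 2 · 2
3 · 2 · 2 · 0 · 3
1 · 1 · 0 · 3 · 2
0 · 0 · 1 · 1 · 3
step 3: 3 · 3 · 2 · 2 · 2
3 · 2 · 2 · 1 · 3
1 · 1 · 0 · 3 · 2
0 · 0 · 1 · 1 · 3
step 4: 3 · 3 · 2 · 2 · 2
3 · 2 · 2 · 2 · 3
1 · 1 · 0 · 3 · 2
0 · 0 · 1 · 1 · 3
step 5: 3 · 3 · 2 · 2 · 2
3 · 2 · 2 · 3 · 3
1 · 1 · 0 · 3 · 2
0 · 0 · 1 · 1 · 3

2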